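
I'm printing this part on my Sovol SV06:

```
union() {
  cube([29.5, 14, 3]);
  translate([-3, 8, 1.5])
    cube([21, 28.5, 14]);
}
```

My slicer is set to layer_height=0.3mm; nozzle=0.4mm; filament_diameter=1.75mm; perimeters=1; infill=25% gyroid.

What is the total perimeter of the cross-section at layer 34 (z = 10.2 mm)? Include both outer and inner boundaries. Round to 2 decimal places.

At z = 10.2 mm: the cube is not intersected at this z (z outside [0, 3]); the cube at (-3, 8) is present — its section is the full 21×28.5 rectangle (perimeter 99.00 mm); Taking the union: only the 21×28.5 cube at (-3, 8) is present, so the union is just that shape — boundary = 99.00 mm. Overall, the cross-section is a single solid region. Total boundary length (outer) = 99.00 mm.

99.00 mm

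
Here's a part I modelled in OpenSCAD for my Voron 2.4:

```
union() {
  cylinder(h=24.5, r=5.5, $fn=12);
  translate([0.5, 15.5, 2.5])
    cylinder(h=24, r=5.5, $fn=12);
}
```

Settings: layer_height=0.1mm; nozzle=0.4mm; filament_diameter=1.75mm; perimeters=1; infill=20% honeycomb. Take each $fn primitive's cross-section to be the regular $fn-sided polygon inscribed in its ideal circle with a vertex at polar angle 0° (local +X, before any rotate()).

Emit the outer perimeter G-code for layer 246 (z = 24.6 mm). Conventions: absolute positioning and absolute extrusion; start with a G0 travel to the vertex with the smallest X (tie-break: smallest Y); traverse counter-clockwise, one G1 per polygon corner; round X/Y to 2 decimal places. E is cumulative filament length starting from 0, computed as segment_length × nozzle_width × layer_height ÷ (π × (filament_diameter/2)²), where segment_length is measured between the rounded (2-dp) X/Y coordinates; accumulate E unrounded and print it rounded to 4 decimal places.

At z = 24.6 mm: the cylinder is absent (z outside [0, 24.5]); the r=5.5 cylinder at (0.5, 15.5) gives a regular 12-gon of circumradius 5.5 (constant along its height); Taking the union: only the r=5.5 cylinder at (0.5, 15.5) is present, so the union is just that shape — 1 connected region. The outline is a single polygon with 12 vertices. Extrusion per mm of travel: 0.4 × 0.1 / (π × 0.875²) = 0.016630. Accumulating E over each segment gives final E = 0.5680.

G0 X-5.00 Y15.50 Z24.60
G1 X-4.26 Y12.75 E0.0474
G1 X-2.25 Y10.74 E0.0946
G1 X0.50 Y10.00 E0.1420
G1 X3.25 Y10.74 E0.1894
G1 X5.26 Y12.75 E0.2366
G1 X6.00 Y15.50 E0.2840
G1 X5.26 Y18.25 E0.3313
G1 X3.25 Y20.26 E0.3786
G1 X0.50 Y21.00 E0.4260
G1 X-2.25 Y20.26 E0.4733
G1 X-4.26 Y18.25 E0.5206
G1 X-5.00 Y15.50 E0.5680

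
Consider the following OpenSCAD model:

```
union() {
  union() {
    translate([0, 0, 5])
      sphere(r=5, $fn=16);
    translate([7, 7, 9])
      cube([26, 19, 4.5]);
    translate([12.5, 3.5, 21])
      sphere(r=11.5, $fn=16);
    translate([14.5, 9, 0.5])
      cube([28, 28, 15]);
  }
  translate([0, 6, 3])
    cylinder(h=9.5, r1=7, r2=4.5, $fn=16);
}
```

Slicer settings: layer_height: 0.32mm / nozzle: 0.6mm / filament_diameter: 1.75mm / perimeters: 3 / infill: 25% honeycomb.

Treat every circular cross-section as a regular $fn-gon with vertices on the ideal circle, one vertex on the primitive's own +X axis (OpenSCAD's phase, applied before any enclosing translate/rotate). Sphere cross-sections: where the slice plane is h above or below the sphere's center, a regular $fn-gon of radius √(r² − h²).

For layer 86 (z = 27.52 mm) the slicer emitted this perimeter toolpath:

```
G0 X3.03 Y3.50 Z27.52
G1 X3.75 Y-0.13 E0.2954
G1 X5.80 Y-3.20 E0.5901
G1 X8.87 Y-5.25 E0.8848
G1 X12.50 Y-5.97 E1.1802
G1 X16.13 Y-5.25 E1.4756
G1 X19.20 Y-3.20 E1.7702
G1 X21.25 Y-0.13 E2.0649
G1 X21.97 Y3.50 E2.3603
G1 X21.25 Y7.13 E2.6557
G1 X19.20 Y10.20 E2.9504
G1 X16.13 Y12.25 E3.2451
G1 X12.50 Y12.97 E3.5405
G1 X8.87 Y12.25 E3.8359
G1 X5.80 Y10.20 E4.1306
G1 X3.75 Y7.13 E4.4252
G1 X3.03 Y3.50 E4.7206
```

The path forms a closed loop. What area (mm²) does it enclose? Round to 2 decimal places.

274.72 mm²

Apply the shoelace formula to the sequence of (X, Y) vertices; enclosed area = 274.72 mm².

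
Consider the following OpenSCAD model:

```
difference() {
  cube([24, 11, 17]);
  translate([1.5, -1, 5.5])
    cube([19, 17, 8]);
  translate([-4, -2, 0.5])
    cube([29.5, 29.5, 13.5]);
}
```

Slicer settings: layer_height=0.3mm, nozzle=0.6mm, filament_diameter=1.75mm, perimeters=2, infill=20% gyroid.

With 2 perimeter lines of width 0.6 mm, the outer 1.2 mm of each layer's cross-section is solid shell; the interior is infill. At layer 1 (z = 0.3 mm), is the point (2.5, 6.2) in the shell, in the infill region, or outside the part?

infill

At z = 0.3 mm: the cube is present — its section is the full 24×11 rectangle; the cube at (1.5, -1) is absent (z outside [5.5, 13.5]); the cube at (-4, -2) is not intersected at this z (z outside [0.5, 14]); Taking the first minus the rest: none of the subtracted shapes is present at this height, so the 24×11 cube is unchanged — 1 connected region. Overall, the cross-section is a single solid region. The nearest boundary edge runs (0.00, 11.00)→(0.00, 0.00); distance from the point to it = 2.50 mm. The point is inside the cross-section and 2.50 mm from the nearest boundary — more than the 1.2 mm shell width (2 × 0.6), so it's in the infill interior.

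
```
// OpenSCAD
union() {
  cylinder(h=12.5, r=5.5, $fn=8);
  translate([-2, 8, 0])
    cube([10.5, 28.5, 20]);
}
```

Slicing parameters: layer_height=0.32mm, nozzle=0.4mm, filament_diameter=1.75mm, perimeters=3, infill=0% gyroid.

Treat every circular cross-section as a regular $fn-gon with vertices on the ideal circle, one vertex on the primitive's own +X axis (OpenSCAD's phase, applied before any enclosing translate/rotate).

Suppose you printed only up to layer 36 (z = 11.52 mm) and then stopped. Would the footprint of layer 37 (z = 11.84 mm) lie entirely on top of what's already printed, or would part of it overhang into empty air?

Compare the two slices. At z = 11.52: the cylinder: section is a regular 8-gon, circumradius r=5.5 (area = (8/2)·5.500²·sin(360°/8) = 85.56 mm²); the cube at (-2, 8) (footprint 10.5×28.5) is included at this height (area 299.25 mm²); Taking the union: the 2 present regions are separate (no shared area or edge), so areas and boundary lengths simply add and each stays a separate island — area = 384.81 mm². At z = 11.84: the r=5.5 cylinder gives a regular 8-gon of circumradius 5.5 (constant along its height) (area = (8/2)·5.500²·sin(360°/8) = 85.56 mm²); the 10.5×28.5 cube at (-2, 8) contributes its full rectangle (area 299.25 mm²); Combining (union): the 2 present regions are separate (no shared area or edge), so areas and boundary lengths simply add and each stays a separate island — area = 384.81 mm². Checking containment: the cross-section at z = 11.84 is a subset of the cross-section at z = 11.52.

entirely on top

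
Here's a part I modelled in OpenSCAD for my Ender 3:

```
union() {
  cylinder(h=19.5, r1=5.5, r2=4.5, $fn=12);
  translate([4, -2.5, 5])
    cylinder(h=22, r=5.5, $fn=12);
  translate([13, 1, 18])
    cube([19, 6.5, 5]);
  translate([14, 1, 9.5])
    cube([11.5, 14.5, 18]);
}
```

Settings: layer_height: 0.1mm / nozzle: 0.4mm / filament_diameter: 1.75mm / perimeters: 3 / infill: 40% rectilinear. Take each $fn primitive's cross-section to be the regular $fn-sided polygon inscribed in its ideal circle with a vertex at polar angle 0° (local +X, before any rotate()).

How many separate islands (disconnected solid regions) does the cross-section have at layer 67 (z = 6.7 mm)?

1

At z = 6.7 mm: the cone (r1=5.5→r2=4.5) has section circumradius 5.156 here — a regular 12-gon; the r=5.5 cylinder at (4, -2.5) contributes a regular 12-gon of circumradius 5.5; the cube at (13, 1) is not intersected at this z (z outside [18, 23]); the cube at (14, 1) does not reach this height (z outside [9.5, 27.5]); Taking the union: the regions partially overlap (shared area 37.78 mm²), so overlapping operands fuse into one piece — 1 connected region. Overall, the cross-section is a single solid region. Island count = 1.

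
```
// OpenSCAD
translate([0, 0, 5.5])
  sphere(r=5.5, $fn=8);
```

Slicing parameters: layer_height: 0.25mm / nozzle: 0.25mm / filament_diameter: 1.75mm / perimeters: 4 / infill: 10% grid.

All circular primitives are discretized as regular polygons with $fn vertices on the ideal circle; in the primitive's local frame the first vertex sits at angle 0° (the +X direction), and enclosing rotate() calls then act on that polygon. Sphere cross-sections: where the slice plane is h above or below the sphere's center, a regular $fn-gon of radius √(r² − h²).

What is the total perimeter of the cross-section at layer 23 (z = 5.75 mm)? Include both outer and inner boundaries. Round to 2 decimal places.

33.64 mm

At z = 5.75 mm: the r=5.5 sphere contributes a regular 8-gon of circumradius √(5.5²−0.25²) = 5.494 (perimeter = 2·8·5.494·sin(180°/8) = 33.64 mm). Overall, the cross-section is a single solid region. Total boundary length (outer) = 33.64 mm.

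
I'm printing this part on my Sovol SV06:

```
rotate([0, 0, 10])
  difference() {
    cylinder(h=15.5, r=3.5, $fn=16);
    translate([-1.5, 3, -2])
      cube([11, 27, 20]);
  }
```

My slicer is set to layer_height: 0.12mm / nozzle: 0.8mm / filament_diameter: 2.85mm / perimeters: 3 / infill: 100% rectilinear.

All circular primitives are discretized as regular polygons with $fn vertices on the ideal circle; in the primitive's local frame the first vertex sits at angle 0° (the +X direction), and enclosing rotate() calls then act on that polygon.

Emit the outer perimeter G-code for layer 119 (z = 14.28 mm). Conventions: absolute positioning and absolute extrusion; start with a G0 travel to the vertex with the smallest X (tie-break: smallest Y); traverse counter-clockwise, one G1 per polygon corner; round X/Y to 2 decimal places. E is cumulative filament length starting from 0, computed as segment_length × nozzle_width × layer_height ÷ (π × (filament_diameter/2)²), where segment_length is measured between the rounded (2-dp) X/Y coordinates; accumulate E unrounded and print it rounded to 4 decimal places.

At z = 14.28 mm: the cylinder: section is a regular 16-gon, circumradius r=3.5; the cube at (-1.5, 3) is present — its section is the full 11×27 rectangle; After the difference (first − rest): starting from the r=3.5 cylinder, the 11×27 cube at (-1.5, 3) partially overlaps it — only the 1.05 mm² overlap (of its 297.00 mm²) is removed, clipping the outline — 1 connected region; (whole slice rotated 10° about Z — lengths, areas and connectivity unchanged). The outline is a single polygon with 16 vertices. Extrusion per mm of travel: 0.8 × 0.12 / (π × 1.425²) = 0.015048. Accumulating E over each segment gives final E = 0.3287.

G0 X-3.45 Y-0.61 Z14.28
G1 X-2.95 Y-1.88 E0.0205
G1 X-2.01 Y-2.87 E0.0411
G1 X-0.76 Y-3.42 E0.0616
G1 X0.61 Y-3.45 E0.0823
G1 X1.88 Y-2.95 E0.1028
G1 X2.87 Y-2.01 E0.1233
G1 X3.42 Y-0.76 E0.1439
G1 X3.45 Y0.61 E0.1645
G1 X2.95 Y1.88 E0.1850
G1 X2.01 Y2.87 E0.2056
G1 X1.14 Y3.25 E0.2199
G1 X-2.00 Y2.69 E0.2679
G1 X-2.02 Y2.82 E0.2699
G1 X-2.87 Y2.01 E0.2875
G1 X-3.42 Y0.76 E0.3081
G1 X-3.45 Y-0.61 E0.3287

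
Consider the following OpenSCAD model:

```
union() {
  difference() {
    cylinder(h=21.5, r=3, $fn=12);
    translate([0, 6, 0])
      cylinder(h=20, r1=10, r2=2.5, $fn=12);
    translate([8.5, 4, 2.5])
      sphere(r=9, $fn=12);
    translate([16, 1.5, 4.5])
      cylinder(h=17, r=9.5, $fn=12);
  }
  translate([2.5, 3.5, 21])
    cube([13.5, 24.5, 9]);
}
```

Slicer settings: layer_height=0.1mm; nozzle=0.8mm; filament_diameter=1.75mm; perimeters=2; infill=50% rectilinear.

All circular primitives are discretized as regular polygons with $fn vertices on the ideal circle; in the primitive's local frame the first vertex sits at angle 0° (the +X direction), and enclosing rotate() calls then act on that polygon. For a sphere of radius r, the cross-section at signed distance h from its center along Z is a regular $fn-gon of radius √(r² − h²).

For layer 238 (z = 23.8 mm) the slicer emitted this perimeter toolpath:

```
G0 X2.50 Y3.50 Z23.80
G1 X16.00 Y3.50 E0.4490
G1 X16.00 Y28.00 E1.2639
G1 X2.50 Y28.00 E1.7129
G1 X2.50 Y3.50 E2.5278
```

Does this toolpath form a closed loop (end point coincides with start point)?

yes

Start point (G0): (2.50, 3.50). End point (last G1): the path returns to the start — closed.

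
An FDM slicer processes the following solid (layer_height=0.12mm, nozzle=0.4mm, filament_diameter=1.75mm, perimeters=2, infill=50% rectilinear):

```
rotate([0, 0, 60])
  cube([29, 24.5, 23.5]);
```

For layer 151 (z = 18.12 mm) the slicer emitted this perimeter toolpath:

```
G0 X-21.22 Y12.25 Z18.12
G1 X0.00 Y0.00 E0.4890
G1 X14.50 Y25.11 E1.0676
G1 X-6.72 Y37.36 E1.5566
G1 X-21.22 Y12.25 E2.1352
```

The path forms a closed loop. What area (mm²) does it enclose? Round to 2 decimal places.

Apply the shoelace formula to the sequence of (X, Y) vertices; enclosed area = 710.46 mm².

710.46 mm²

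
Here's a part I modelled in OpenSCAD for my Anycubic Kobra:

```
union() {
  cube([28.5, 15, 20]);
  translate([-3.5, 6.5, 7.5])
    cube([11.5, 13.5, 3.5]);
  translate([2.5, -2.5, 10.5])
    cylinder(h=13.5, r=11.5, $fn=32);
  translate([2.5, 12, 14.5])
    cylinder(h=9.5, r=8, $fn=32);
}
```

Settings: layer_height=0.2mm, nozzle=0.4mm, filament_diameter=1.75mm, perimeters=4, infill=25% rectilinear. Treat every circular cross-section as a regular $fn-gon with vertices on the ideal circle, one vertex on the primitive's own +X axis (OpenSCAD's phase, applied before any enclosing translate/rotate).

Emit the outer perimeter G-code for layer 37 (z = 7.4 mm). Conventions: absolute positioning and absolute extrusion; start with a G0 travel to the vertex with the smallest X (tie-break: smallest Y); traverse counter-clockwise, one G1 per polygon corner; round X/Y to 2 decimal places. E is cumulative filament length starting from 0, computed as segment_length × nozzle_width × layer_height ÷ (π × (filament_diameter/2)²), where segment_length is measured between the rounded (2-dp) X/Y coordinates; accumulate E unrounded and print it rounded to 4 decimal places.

G0 X0.00 Y0.00 Z7.40
G1 X28.50 Y0.00 E0.9479
G1 X28.50 Y15.00 E1.4468
G1 X0.00 Y15.00 E2.3947
G1 X0.00 Y0.00 E2.8936

At z = 7.4 mm: the 28.5×15 cube contributes its full rectangle; the cube at (-3.5, 6.5) is absent (z outside [7.5, 11]); the cylinder at (2.5, -2.5) is absent (z outside [10.5, 24]); the cylinder at (2.5, 12) is absent (z outside [14.5, 24]); Taking the union: only the 28.5×15 cube is present, so the union is just that shape — 1 connected region. The outline is a single polygon with 4 vertices. Extrusion per mm of travel: 0.4 × 0.2 / (π × 0.875²) = 0.033260. Accumulating E over each segment gives final E = 2.8936.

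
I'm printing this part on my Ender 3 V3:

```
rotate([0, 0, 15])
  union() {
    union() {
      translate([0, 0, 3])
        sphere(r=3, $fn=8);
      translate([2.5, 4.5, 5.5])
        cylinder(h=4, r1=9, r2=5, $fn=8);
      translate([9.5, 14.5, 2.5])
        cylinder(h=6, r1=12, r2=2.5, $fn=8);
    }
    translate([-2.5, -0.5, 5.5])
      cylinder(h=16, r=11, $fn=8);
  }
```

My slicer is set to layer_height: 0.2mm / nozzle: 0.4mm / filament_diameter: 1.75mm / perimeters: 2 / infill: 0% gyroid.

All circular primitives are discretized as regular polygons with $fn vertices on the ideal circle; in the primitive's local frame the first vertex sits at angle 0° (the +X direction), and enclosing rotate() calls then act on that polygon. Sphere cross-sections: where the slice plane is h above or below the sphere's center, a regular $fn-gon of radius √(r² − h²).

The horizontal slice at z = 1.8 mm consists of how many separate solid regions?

At z = 1.8 mm: the r=3 sphere slices to a regular 8-gon of circumradius 2.750 (√(r²−h²) with h=1.2 from center); the cone at (2.5, 4.5) does not reach this height (z outside [5.5, 9.5]); the cone at (9.5, 14.5) is not intersected at this z (z outside [2.5, 8.5]); Taking the union: only the r=3 sphere is present, so the union is just that shape — 1 connected region; the cylinder at (-2.5, -0.5) is absent (z outside [5.5, 21.5]); Combining (union): only the result so far is present, so the union is just that shape — 1 connected region; (rotated 15° about Z; rotation is an isometry so areas/perimeters/island counts are preserved). The result has 1 disconnected region.

1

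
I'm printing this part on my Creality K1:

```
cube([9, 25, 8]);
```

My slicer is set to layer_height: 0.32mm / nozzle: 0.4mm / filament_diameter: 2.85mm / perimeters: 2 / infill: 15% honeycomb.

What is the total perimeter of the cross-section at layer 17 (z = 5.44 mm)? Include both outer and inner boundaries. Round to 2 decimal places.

68.00 mm

At z = 5.44 mm: the cube is present — its section is the full 9×25 rectangle (perimeter 68.00 mm). Overall, the cross-section is a single solid region. Total boundary length (outer) = 68.00 mm.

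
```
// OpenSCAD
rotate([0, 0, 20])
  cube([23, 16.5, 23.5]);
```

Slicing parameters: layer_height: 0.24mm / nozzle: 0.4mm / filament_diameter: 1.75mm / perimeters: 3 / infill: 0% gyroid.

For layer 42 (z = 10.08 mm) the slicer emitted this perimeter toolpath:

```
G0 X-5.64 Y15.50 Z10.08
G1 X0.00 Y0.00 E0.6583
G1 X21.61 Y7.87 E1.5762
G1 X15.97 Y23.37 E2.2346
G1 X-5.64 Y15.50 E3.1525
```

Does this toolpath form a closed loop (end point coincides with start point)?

Start point (G0): (-5.64, 15.50). End point (last G1): the path returns to the start — closed.

yes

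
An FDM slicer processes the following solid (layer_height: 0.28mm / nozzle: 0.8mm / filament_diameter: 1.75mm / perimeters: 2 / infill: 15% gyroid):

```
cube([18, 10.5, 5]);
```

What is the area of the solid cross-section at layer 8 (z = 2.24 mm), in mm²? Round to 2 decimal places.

189.00 mm²

At z = 2.24 mm: the 18×10.5 cube contributes its full rectangle (area 189.00 mm²). Overall, the cross-section is a single solid region. Net area = 189.00 mm².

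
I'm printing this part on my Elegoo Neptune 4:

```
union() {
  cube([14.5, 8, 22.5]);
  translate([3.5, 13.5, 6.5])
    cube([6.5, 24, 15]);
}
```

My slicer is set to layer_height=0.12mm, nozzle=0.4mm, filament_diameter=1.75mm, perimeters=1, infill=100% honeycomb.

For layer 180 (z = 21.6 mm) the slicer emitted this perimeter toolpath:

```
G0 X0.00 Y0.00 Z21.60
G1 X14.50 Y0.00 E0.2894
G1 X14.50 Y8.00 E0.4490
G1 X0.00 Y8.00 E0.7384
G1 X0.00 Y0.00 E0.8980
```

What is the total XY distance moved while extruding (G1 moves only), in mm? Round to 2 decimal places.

Sum the Euclidean lengths of each G1 segment: total = 45.00 mm.

45.00 mm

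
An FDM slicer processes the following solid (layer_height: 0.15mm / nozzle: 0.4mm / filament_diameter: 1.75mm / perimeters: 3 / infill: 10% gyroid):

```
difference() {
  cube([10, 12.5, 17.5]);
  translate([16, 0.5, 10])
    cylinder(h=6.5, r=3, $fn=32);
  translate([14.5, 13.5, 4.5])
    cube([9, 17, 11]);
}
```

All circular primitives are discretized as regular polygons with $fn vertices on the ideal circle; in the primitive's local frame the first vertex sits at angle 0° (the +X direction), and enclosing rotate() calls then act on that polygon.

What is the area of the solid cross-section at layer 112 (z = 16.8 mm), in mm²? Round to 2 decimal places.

125.00 mm²

At z = 16.8 mm: the cube is present — its section is the full 10×12.5 rectangle (area 125.00 mm²); the cylinder at (16, 0.5) is not intersected at this z (z outside [10, 16.5]); the cube at (14.5, 13.5) does not reach this height (z outside [4.5, 15.5]); Taking the first minus the rest: none of the subtracted shapes is present at this height, so the 10×12.5 cube is unchanged — area = 125.00 mm². Overall, the cross-section is a single solid region. Net area = 125.00 mm².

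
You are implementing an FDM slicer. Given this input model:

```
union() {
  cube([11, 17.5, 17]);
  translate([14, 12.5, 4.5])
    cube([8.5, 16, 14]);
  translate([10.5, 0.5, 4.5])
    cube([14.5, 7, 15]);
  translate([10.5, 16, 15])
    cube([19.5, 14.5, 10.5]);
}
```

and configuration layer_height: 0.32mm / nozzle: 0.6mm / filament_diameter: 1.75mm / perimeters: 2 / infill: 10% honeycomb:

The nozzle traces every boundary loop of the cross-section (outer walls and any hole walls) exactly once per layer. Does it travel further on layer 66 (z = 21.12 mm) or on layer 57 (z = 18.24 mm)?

Layer 66 (z = 21.12): the cube is not intersected at this z (z outside [0, 17]); the cube at (14, 12.5) is absent (z outside [4.5, 18.5]); the cube at (10.5, 0.5) is absent (z outside [4.5, 19.5]); the 19.5×14.5 cube at (10.5, 16) contributes its full rectangle (perimeter 68.00 mm); Merging all regions: only the 19.5×14.5 cube at (10.5, 16) is present, so the union is just that shape — boundary = 68.00 mm. So its perimeter = 68.00 mm. Layer 57 (z = 18.24): the cube is not intersected at this z (z outside [0, 17]); the cube at (14, 12.5) (footprint 8.5×16) is included at this height (perimeter 49.00 mm); the cube at (10.5, 0.5) is present — its section is the full 14.5×7 rectangle (perimeter 43.00 mm); the cube at (10.5, 16) is present — its section is the full 19.5×14.5 rectangle (perimeter 68.00 mm); Combining (union): the regions partially overlap (shared area 106.25 mm²), so the edge portions inside another operand are dropped and the merged outline is re-measured after clipping — boundary = 118.00 mm. So its perimeter = 118.00 mm. Layer 57 is larger (118.00 vs 68.00 mm).

layer 57 (z = 18.24 mm)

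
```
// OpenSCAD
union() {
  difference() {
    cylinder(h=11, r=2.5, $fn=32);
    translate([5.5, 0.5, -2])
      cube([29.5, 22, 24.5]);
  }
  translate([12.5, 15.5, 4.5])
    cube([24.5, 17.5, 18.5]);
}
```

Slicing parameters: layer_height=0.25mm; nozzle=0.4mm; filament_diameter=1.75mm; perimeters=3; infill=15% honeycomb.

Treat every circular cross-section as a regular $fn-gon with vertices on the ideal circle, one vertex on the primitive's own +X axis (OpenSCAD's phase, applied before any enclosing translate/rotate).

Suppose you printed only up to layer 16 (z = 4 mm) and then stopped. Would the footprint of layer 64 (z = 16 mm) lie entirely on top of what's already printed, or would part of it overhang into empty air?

part overhangs

Compare the two slices. At z = 4: the r=2.5 cylinder gives a regular 32-gon of circumradius 2.5 (constant along its height) (area = (32/2)·2.500²·sin(360°/32) = 19.51 mm²); the 29.5×22 cube at (5.5, 0.5) contributes its full rectangle (area 649.00 mm²); Taking the first minus the rest: starting from the r=2.5 cylinder (19.51 mm²), the 29.5×22 cube at (5.5, 0.5) misses the remaining region (no effect) — area = 19.51 mm²; the cube at (12.5, 15.5) is absent (z outside [4.5, 23]); Taking the union: only the result so far is present, so the union is just that shape — area = 19.51 mm². At z = 16: the cylinder is not intersected at this z (z outside [0, 11]); the cube at (5.5, 0.5) is present — its section is the full 29.5×22 rectangle (area 649.00 mm²); After the difference (first − rest): the first operand is absent here, so nothing remains; the 24.5×17.5 cube at (12.5, 15.5) contributes its full rectangle (area 428.75 mm²); Merging all regions: only the 24.5×17.5 cube at (12.5, 15.5) is present, so the union is just that shape — area = 428.75 mm². Checking containment: at z = 16 the cross-section extends beyond the z = 4 cross-section by about 428.75 mm².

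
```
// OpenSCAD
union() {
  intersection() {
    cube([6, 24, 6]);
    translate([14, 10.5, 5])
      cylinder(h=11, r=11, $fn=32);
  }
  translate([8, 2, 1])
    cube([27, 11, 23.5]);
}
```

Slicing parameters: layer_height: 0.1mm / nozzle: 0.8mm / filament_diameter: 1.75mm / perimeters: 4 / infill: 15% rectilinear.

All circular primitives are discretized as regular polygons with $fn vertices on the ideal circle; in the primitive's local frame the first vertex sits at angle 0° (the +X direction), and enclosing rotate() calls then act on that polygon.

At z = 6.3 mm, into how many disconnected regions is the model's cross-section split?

At z = 6.3 mm: the cube does not reach this height (z outside [0, 6]); the r=11 cylinder at (14, 10.5) gives a regular 32-gon of circumradius 11 (constant along its height); Taking the intersection: at least one operand is absent at this height, so nothing remains; the cube at (8, 2) (footprint 27×11) is included at this height; Taking the union: only the 27×11 cube at (8, 2) is present, so the union is just that shape — 1 connected region. The result has 1 disconnected region.

1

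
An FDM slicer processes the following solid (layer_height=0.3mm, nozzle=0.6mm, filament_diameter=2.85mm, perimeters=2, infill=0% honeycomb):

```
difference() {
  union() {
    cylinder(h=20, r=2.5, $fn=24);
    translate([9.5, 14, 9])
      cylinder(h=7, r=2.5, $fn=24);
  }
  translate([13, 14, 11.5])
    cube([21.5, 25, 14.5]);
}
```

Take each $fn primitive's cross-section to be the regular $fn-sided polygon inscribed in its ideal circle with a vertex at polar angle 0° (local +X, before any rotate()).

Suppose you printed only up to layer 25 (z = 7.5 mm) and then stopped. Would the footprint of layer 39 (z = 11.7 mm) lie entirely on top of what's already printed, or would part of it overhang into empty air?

part overhangs

Compare the two slices. At z = 7.5: the cylinder: section is a regular 24-gon, circumradius r=2.5 (area = (24/2)·2.500²·sin(360°/24) = 19.41 mm²); the cylinder at (9.5, 14) does not reach this height (z outside [9, 16]); Merging all regions: only the r=2.5 cylinder is present, so the union is just that shape — area = 19.41 mm²; the cube at (13, 14) does not reach this height (z outside [11.5, 26]); Subtracting the remaining from the first: none of the subtracted shapes is present at this height, so that combined region is unchanged — area = 19.41 mm². At z = 11.7: the r=2.5 cylinder gives a regular 24-gon of circumradius 2.5 (constant along its height) (area = (24/2)·2.500²·sin(360°/24) = 19.41 mm²); the cylinder at (9.5, 14): section is a regular 24-gon, circumradius r=2.5 (area = (24/2)·2.500²·sin(360°/24) = 19.41 mm²); Taking the union: the 2 present regions are separate (no shared area or edge), so areas and boundary lengths simply add and each stays a separate island — area = 38.82 mm²; the 21.5×25 cube at (13, 14) contributes its full rectangle (area 537.50 mm²); Subtracting the remaining from the first: starting from the result so far (38.82 mm²), the 21.5×25 cube at (13, 14) misses the remaining region (no effect) — area = 38.82 mm². Checking containment: at z = 11.7 the cross-section extends beyond the z = 7.5 cross-section by about 19.41 mm².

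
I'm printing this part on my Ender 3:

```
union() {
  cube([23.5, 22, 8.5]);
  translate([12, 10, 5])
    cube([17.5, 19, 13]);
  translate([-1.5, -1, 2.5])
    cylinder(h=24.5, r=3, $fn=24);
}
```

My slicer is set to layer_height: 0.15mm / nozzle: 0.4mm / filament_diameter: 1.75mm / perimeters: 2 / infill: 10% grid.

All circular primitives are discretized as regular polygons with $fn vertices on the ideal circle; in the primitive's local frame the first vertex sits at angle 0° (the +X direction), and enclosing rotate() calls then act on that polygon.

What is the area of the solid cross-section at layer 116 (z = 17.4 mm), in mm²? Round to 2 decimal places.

At z = 17.4 mm: the cube is absent (z outside [0, 8.5]); the cube at (12, 10) is present — its section is the full 17.5×19 rectangle (area 332.50 mm²); the cylinder at (-1.5, -1): section is a regular 24-gon, circumradius r=3 (area = (24/2)·3.000²·sin(360°/24) = 27.95 mm²); Merging all regions: the 2 present regions are separate (no shared area or edge), so areas and boundary lengths simply add and each stays a separate island — area = 360.45 mm². Overall, the cross-section has 2 separate islands. Net area = 360.45 mm².

360.45 mm²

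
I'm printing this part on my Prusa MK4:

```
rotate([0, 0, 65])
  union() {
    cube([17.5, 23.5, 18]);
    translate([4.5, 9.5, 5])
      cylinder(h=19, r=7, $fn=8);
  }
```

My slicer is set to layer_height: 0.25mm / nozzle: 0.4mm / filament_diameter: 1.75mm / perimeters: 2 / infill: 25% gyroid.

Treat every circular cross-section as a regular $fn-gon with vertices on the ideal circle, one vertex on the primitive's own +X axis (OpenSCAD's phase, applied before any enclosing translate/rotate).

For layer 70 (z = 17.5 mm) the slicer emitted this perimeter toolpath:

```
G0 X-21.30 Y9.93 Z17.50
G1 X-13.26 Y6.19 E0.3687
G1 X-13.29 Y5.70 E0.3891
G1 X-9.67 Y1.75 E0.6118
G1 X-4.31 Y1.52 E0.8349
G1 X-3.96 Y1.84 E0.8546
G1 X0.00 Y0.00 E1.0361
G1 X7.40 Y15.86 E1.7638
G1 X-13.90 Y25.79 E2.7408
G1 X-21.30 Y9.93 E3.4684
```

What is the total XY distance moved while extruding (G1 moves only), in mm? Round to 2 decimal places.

Sum the Euclidean lengths of each G1 segment: total = 83.43 mm.

83.43 mm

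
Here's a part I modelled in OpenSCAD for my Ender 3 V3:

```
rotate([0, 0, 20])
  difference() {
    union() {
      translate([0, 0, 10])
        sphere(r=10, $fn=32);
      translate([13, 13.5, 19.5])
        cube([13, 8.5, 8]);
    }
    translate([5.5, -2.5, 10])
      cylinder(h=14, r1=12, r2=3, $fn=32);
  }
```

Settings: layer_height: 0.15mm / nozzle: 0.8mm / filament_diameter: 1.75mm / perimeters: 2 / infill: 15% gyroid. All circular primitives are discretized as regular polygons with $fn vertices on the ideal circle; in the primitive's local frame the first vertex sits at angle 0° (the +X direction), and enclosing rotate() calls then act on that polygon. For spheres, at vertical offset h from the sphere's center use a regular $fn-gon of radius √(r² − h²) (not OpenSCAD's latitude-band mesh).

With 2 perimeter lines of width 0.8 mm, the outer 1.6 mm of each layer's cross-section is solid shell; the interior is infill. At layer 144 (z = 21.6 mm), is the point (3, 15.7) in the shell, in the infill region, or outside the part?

At z = 21.6 mm: the sphere is absent (|z−center|=11.600 > r=10); the 13×8.5 cube at (13, 13.5) contributes its full rectangle; Combining (union): only the 13×8.5 cube at (13, 13.5) is present, so the union is just that shape — 1 connected region; the cone at (5.5, -2.5) contributes a regular 32-gon of circumradius 4.543 (interpolated between r1=12 and r2=3 at t=0.829); After the difference (first − rest): starting from that combined region, the cone at (5.5, -2.5) misses the remaining region (no effect) — 1 connected region; (whole slice rotated 20° about Z — lengths, areas and connectivity unchanged). Overall, the cross-section is a single solid region. Undo the 20° rotation: the query point maps to (8.189, 13.727) in the un-rotated model frame. The nearest boundary edge runs (13.00, 13.50)→(13.00, 22.00); distance from the point to it = 4.81 mm. The point is not inside any of the regions above, so it lies outside the cross-section (4.81 mm from the nearest boundary).

outside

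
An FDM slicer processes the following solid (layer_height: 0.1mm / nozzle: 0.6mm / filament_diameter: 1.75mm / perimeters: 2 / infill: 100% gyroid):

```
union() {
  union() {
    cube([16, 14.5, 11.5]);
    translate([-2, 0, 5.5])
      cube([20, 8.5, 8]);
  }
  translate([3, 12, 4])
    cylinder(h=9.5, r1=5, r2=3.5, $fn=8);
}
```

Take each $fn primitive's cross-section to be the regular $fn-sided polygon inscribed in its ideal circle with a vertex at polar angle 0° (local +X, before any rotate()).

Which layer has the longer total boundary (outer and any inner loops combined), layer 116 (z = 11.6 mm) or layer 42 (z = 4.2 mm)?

Layer 116 (z = 11.6): the cube does not reach this height (z outside [0, 11.5]); the cube at (-2, 0) is present — its section is the full 20×8.5 rectangle (perimeter 57.00 mm); Taking the union: only the 20×8.5 cube at (-2, 0) is present, so the union is just that shape — boundary = 57.00 mm; the cone at (3, 12): at t=0.800 of its height the radius interpolates to r₁+(r₂−r₁)t = 3.800, giving a regular 8-gon of that circumradius (perimeter = 2·8·3.800·sin(180°/8) = 23.27 mm); Merging all regions: the regions partially overlap (shared area 0.22 mm²), so the edge portions inside another operand are dropped and the merged outline is re-measured after clipping — boundary = 77.25 mm. So its perimeter = 77.25 mm. Layer 42 (z = 4.2): the cube is present — its section is the full 16×14.5 rectangle (perimeter 61.00 mm); the cube at (-2, 0) is absent (z outside [5.5, 13.5]); Combining (union): only the 16×14.5 cube is present, so the union is just that shape — boundary = 61.00 mm; the cone at (3, 12) (r1=5→r2=3.5) has section circumradius 4.968 here — a regular 8-gon (perimeter = 2·8·4.968·sin(180°/8) = 30.42 mm); Taking the union: the regions partially overlap (shared area 49.12 mm²), so the edge portions inside another operand are dropped and the merged outline is re-measured after clipping — boundary = 64.70 mm. So its perimeter = 64.70 mm. Layer 116 is larger (77.25 vs 64.70 mm).

layer 116 (z = 11.6 mm)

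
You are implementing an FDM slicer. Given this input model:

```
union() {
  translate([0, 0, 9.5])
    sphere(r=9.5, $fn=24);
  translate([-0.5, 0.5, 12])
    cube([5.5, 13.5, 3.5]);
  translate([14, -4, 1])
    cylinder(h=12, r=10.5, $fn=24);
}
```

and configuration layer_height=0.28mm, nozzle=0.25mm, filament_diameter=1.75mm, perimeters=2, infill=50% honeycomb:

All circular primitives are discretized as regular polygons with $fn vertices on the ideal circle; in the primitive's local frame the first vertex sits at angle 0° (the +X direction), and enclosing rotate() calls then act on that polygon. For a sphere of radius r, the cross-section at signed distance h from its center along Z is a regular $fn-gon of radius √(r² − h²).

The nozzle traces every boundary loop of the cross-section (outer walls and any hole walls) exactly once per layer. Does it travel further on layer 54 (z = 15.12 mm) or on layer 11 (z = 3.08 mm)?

layer 11 (z = 3.08 mm)

Layer 54 (z = 15.12): the sphere: section is a regular 24-gon, circumradius = √(r²−h²) = √(9.5²−5.62²) = 7.659 (perimeter = 2·24·7.659·sin(180°/24) = 47.99 mm); the 5.5×13.5 cube at (-0.5, 0.5) contributes its full rectangle (perimeter 38.00 mm); the cylinder at (14, -4) is not intersected at this z (z outside [1, 13]); Taking the union: the regions partially overlap (shared area 36.19 mm²), so the edge portions inside another operand are dropped and the merged outline is re-measured after clipping — boundary = 62.18 mm. So its perimeter = 62.18 mm. Layer 11 (z = 3.08): the sphere: section is a regular 24-gon, circumradius = √(r²−h²) = √(9.5²−6.42²) = 7.002 (perimeter = 2·24·7.002·sin(180°/24) = 43.87 mm); the cube at (-0.5, 0.5) is not intersected at this z (z outside [12, 15.5]); the cylinder at (14, -4): section is a regular 24-gon, circumradius r=10.5 (perimeter = 2·24·10.500·sin(180°/24) = 65.79 mm); Merging all regions: the regions partially overlap (shared area 17.88 mm²), so the edge portions inside another operand are dropped and the merged outline is re-measured after clipping — boundary = 89.92 mm. So its perimeter = 89.92 mm. Layer 11 is larger (89.92 vs 62.18 mm).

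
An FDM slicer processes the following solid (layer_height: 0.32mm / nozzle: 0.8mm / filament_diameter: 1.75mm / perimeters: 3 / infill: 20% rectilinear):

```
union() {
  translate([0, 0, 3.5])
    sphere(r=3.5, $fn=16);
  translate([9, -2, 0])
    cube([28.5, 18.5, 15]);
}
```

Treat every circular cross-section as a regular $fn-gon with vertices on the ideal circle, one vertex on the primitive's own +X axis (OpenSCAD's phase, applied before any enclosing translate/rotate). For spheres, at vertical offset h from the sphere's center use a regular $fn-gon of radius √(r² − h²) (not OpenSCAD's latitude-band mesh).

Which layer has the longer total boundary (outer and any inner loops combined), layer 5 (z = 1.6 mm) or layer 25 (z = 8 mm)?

layer 5 (z = 1.6 mm)

Layer 5 (z = 1.6): the sphere: section is a regular 16-gon, circumradius = √(r²−h²) = √(3.5²−1.9²) = 2.939 (perimeter = 2·16·2.939·sin(180°/16) = 18.35 mm); the 28.5×18.5 cube at (9, -2) contributes its full rectangle (perimeter 94.00 mm); Taking the union: the 2 present regions are separate (no shared area or edge), so areas and boundary lengths simply add and each stays a separate island — boundary = 112.35 mm. So its perimeter = 112.35 mm. Layer 25 (z = 8): the sphere is not intersected at this z (|z−center|=4.500 > r=3.5); the cube at (9, -2) (footprint 28.5×18.5) is included at this height (perimeter 94.00 mm); Combining (union): only the 28.5×18.5 cube at (9, -2) is present, so the union is just that shape — boundary = 94.00 mm. So its perimeter = 94.00 mm. Layer 5 is larger (112.35 vs 94.00 mm).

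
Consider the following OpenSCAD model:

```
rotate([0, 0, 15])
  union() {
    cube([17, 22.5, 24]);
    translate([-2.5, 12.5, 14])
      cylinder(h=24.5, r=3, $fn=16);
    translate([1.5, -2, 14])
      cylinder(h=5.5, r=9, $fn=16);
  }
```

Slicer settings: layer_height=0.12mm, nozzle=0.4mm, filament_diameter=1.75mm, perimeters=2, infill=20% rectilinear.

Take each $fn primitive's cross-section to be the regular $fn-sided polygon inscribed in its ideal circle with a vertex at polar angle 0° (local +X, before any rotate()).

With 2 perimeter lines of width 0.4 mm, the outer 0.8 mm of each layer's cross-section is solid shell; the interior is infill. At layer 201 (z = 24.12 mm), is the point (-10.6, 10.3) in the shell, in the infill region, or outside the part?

At z = 24.12 mm: the cube does not reach this height (z outside [0, 24]); the cylinder at (-2.5, 12.5): section is a regular 16-gon, circumradius r=3; the cylinder at (1.5, -2) does not reach this height (z outside [14, 19.5]); Combining (union): only the r=3 cylinder at (-2.5, 12.5) is present, so the union is just that shape — 1 connected region; (rotated 15° about Z; rotation is an isometry so areas/perimeters/island counts are preserved). Overall, the cross-section is a single solid region. Undo the 15° rotation: the query point maps to (-7.573, 12.693) in the un-rotated model frame. The nearest boundary edge runs (-5.27, 13.65)→(-5.50, 12.50); distance from the point to it = 2.08 mm. The point is not inside any of the regions above, so it lies outside the cross-section (2.08 mm from the nearest boundary).

outside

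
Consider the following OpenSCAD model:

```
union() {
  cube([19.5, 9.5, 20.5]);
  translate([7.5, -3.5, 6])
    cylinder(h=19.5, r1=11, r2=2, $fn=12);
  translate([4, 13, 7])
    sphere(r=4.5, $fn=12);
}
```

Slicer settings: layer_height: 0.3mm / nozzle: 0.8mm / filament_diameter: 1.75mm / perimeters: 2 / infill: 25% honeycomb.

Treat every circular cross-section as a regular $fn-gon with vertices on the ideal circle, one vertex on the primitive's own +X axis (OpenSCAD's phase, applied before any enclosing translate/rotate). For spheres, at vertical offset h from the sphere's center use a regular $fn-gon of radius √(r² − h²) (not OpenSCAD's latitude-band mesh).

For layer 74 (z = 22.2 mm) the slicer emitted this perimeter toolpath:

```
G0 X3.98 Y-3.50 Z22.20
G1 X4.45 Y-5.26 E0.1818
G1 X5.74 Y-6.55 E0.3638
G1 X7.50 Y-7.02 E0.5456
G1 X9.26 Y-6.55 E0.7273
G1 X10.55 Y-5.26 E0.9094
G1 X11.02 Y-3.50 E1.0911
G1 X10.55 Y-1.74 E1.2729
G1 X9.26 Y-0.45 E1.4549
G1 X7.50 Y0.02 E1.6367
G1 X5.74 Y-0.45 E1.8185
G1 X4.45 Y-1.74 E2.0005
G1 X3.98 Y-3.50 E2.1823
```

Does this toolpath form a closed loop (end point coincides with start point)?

yes

Start point (G0): (3.98, -3.50). End point (last G1): the path returns to the start — closed.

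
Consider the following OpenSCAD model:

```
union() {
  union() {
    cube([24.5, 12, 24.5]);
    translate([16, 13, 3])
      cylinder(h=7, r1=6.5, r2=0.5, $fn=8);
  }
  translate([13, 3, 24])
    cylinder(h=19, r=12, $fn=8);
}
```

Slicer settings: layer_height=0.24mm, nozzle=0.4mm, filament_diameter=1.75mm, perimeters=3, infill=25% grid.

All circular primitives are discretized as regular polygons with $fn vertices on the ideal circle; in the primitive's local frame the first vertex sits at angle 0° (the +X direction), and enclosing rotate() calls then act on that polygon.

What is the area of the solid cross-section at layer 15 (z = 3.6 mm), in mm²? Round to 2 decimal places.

356.23 mm²

At z = 3.6 mm: the 24.5×12 cube contributes its full rectangle (area 294.00 mm²); the cone at (16, 13) (r1=6.5→r2=0.5) has section circumradius 5.986 here — a regular 8-gon (area = (8/2)·5.986²·sin(360°/8) = 101.34 mm²); Combining (union): the regions partially overlap — summed areas 395.34 mm² minus the doubly-counted overlap 39.11 mm² gives 356.23 mm² — area = 356.23 mm²; the cylinder at (13, 3) does not reach this height (z outside [24, 43]); Combining (union): only that combined region is present, so the union is just that shape — area = 356.23 mm². Overall, the cross-section is a single solid region. Net area = 356.23 mm².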